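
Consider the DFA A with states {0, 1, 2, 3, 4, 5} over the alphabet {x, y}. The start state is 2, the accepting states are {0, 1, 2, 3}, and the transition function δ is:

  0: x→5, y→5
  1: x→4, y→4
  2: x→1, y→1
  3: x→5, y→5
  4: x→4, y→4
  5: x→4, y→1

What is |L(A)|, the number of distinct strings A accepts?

The useful subgraph on states {1, 2} is acyclic, so L(A) is finite; the longest accepting path visits 2 useful states, giving maximum string length 1.
Counting accepting paths from 2 by length: 1 of length 0, 2 of length 1. Total 3.

3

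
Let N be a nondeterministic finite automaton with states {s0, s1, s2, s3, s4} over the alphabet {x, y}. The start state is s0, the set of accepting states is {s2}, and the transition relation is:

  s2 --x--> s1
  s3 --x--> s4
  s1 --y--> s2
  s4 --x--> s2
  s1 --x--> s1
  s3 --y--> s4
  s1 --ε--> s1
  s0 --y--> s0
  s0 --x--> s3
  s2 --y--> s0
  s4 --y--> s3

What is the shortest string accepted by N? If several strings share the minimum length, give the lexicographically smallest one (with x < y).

xxx

A breadth-first search from s0 reaches an accepting state first via the path s0 → s3 → s4 → s2 on input xxx.
No string of length < 3 is accepted (BFS exhausts all shorter strings without reaching an accepting state), and xxx is the lexicographically least accepting string of length 3.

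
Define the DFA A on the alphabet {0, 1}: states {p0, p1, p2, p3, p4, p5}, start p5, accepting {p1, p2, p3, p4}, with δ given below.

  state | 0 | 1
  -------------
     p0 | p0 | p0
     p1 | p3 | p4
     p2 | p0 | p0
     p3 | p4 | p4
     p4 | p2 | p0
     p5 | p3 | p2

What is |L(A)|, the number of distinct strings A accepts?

6

The useful subgraph on states {p2, p3, p4, p5} is acyclic, so L(A) is finite; the longest accepting path visits 4 useful states, giving maximum string length 3.
Counting accepting paths from p5 by length: 2 of length 1, 2 of length 2, 2 of length 3. Total 6.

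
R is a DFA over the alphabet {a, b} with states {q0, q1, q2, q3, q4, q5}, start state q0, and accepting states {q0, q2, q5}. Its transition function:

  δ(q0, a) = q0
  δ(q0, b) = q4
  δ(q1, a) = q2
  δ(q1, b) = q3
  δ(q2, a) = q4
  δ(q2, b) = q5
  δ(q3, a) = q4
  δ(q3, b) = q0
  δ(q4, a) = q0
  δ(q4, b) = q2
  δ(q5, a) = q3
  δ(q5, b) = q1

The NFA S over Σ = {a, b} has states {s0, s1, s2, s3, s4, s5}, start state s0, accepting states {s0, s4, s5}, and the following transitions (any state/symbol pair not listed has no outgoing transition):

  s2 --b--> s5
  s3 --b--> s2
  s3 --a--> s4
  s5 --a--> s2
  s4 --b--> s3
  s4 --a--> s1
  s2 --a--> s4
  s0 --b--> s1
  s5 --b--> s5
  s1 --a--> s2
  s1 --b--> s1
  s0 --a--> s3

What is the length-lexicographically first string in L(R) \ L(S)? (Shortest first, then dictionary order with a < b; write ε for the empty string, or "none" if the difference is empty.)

a

The string a is accepted by R but not by S.
No shorter string lies in the difference, and a is the lexicographically first length-1 string in L(R) \ L(S).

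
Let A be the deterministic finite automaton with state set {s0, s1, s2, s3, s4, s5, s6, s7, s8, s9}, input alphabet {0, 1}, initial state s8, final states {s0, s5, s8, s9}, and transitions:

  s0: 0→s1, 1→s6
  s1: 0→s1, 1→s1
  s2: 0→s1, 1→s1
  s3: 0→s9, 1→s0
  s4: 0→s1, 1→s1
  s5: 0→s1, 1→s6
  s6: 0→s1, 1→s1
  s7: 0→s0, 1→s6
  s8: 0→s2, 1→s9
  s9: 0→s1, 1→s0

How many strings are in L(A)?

3

The useful subgraph on states {s0, s8, s9} is acyclic, so L(A) is finite; the longest accepting path visits 3 useful states, giving maximum string length 2.
Counting accepting paths from s8 by length: 1 of length 0, 1 of length 1, 1 of length 2. Total 3.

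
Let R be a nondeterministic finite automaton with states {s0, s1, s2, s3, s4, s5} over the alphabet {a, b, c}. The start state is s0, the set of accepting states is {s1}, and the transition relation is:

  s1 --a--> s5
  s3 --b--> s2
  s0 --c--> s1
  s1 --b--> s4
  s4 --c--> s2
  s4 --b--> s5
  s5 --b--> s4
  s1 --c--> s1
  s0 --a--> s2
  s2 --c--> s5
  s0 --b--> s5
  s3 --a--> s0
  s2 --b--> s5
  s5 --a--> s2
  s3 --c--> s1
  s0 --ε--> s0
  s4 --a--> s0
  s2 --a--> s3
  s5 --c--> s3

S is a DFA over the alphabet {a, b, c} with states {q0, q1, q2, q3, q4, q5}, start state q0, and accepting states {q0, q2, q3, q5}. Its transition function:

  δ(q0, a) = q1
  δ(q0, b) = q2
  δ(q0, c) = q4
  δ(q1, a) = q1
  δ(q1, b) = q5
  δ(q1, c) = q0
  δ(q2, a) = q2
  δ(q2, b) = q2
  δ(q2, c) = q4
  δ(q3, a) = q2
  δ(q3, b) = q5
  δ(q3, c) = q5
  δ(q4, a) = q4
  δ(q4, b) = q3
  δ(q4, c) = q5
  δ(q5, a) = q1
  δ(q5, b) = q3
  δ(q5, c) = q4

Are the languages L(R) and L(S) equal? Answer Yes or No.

No

The string c is accepted by R but rejected by S.
So L(R) ≠ L(S).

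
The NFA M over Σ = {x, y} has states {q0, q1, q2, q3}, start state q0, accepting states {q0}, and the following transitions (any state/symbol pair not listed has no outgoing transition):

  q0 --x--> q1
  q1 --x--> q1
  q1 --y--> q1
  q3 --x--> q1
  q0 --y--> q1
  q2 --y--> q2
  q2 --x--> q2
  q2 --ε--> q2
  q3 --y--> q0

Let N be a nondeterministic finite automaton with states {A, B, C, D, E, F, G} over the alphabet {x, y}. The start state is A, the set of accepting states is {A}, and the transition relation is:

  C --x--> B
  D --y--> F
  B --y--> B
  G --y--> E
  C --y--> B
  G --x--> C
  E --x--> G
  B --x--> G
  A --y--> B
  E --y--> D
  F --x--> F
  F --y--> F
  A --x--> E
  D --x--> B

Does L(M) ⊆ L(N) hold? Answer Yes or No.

Exploring the product automaton M × N from the start pair (q0, A), following both machines on each input symbol, reaches 7 state pairs: (q0, A), (q1, E), (q1, B), (q1, G), (q1, D), (q1, C), (q1, F).
M accepts in {q0} and N accepts in {A}. The reachable pairs whose M-component is accepting are (q0, A); in each of them the N-component is accepting too, so the product for L(M) \ L(N) (M-component accepting, N-component rejecting) has no reachable accepting pair and the difference is empty.
Hence every string in L(M) is also in L(N).

Yes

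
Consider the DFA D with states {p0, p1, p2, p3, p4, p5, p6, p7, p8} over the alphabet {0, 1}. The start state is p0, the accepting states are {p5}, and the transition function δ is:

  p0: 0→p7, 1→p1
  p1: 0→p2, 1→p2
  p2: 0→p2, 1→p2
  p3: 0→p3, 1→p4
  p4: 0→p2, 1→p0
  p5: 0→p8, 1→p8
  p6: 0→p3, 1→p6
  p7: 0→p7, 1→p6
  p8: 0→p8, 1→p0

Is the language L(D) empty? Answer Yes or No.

Yes

The states reachable from the start state are {p0, p1, p2, p3, p4, p6, p7}.
None of the accepting states {p5} is reachable, so no string is accepted and L(D) = ∅.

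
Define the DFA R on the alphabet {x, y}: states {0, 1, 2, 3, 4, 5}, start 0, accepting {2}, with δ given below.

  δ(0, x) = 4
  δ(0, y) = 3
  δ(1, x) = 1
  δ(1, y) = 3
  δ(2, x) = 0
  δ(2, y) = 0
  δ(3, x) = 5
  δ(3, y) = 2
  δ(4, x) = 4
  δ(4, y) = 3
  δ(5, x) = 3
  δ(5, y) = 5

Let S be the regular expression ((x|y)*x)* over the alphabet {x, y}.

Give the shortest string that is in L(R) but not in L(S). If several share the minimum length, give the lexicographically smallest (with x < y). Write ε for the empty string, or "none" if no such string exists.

The string yy is accepted by R but not by S.
No shorter string lies in the difference, and yy is the lexicographically first length-2 string in L(R) \ L(S).

yy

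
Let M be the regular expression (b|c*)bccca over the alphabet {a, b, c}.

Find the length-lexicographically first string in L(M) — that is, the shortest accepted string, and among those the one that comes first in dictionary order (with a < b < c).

By inspection of the expression, no string of length less than 5 matches, and bccca is the lexicographically first match of length 5.

bccca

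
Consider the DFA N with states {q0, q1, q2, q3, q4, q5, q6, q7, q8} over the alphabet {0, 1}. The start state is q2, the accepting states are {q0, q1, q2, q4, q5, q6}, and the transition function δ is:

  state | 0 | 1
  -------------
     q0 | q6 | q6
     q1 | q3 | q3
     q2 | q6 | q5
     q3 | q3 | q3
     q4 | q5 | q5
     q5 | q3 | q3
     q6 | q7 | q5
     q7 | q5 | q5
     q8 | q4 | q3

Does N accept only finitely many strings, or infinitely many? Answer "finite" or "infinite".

finite

The useful states (reachable from q2 and able to reach an accepting state) are {q2, q5, q6, q7}.
Restricted to these states the transition graph has no cycle, so every accepting path has bounded length and L is finite.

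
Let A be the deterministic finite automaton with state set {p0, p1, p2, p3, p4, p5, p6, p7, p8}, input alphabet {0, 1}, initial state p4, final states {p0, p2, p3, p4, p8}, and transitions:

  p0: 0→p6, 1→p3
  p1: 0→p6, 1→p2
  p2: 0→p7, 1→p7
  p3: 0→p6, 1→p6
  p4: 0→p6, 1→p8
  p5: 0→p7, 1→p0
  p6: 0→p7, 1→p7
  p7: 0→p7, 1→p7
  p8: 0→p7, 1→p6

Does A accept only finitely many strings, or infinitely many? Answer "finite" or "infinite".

The useful states (reachable from p4 and able to reach an accepting state) are {p4, p8}.
Restricted to these states the transition graph has no cycle, so every accepting path has bounded length and L is finite.

finite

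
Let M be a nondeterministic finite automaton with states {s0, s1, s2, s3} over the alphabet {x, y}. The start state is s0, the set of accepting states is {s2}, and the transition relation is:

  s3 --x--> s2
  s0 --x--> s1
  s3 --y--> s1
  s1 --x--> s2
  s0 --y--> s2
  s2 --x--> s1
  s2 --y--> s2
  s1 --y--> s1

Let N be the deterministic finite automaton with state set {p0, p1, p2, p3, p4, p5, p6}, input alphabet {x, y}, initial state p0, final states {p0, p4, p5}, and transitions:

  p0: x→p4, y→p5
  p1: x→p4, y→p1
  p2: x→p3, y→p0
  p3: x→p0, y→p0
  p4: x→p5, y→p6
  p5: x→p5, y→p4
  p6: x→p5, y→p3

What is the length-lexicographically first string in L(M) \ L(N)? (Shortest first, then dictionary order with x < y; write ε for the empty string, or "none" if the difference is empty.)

yyy

The string yyy is accepted by M but not by N.
No shorter string lies in the difference, and yyy is the lexicographically first length-3 string in L(M) \ L(N).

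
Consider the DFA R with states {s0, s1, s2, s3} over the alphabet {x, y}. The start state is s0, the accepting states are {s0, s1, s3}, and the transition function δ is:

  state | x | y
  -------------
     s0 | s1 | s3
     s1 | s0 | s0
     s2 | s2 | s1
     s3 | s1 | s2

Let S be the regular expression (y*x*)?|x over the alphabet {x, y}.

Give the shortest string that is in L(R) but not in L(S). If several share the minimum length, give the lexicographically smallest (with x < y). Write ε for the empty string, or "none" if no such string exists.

xy

The string xy is accepted by R but not by S.
No shorter string lies in the difference, and xy is the lexicographically first length-2 string in L(R) \ L(S).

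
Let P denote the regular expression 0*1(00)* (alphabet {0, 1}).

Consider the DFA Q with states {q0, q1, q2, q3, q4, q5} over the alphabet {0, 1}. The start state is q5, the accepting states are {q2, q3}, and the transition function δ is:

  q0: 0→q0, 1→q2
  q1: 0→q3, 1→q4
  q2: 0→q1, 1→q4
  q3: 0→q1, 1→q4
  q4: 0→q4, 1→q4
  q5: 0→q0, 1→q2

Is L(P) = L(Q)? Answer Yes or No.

Yes

Converting the expression P to a DFA (subset construction, then merging equivalent states) gives the minimal DFA with states {p0, p1, p2, p3}, start state p0, accepting states {p1} and transitions p0: 0→p0, 1→p1; p1: 0→p2, 1→p3; p2: 0→p1, 1→p3; p3: 0→p3, 1→p3.
Exploring the product automaton P × Q from the start pair (p0, q5), following both machines on each input symbol, reaches 6 state pairs: (p0, q5), (p0, q0), (p1, q2), (p2, q1), (p3, q4), (p1, q3).
P accepts in {p1} and Q accepts in {q2, q3}. In every reachable pair the two components are either both accepting — (p1, q2), (p1, q3) — or both non-accepting, so no string is accepted by exactly one of the machines: L(P) \ L(Q) and L(Q) \ L(P) are both empty.
Hence every string is accepted by P iff it is accepted by Q, and the two languages coincide.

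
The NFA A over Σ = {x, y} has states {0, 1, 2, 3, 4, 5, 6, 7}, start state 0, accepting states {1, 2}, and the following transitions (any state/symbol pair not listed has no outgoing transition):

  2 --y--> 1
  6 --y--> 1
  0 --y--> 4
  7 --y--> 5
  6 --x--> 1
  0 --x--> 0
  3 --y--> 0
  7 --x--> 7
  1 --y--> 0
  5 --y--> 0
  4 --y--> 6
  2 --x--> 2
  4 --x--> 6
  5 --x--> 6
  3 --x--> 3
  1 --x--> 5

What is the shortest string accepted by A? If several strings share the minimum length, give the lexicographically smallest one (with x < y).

A breadth-first search from 0 reaches an accepting state first via the path 0 → 4 → 6 → 1 on input yxx.
No string of length < 3 is accepted (BFS exhausts all shorter strings without reaching an accepting state), and yxx is the lexicographically least accepting string of length 3.

yxx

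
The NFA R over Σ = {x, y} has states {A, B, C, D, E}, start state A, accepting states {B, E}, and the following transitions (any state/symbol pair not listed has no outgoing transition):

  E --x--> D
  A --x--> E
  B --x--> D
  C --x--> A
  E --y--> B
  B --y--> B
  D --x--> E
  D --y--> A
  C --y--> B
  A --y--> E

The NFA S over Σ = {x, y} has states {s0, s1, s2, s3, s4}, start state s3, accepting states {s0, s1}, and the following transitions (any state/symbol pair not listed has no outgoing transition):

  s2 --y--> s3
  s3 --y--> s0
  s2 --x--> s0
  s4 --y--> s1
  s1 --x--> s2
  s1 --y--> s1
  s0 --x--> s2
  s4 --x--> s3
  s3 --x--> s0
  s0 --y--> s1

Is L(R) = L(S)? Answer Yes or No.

Exploring the product automaton R × S from the start pair (A, s3), following both machines on each input symbol, reaches 4 state pairs: (A, s3), (E, s0), (D, s2), (B, s1).
R accepts in {B, E} and S accepts in {s0, s1}. In every reachable pair the two components are either both accepting — (E, s0), (B, s1) — or both non-accepting, so no string is accepted by exactly one of the machines: L(R) \ L(S) and L(S) \ L(R) are both empty.
Hence every string is accepted by R iff it is accepted by S, and the two languages coincide.

Yes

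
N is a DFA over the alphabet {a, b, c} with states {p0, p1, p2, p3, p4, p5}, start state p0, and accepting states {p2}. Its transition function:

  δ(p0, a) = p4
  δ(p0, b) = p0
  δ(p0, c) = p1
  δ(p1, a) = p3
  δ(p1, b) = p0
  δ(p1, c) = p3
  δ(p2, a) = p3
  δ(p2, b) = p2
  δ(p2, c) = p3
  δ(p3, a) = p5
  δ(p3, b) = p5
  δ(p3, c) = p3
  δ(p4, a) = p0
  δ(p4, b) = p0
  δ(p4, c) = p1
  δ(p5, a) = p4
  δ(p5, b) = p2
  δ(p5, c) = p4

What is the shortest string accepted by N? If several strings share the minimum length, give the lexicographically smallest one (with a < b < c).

caab

A breadth-first search from p0 reaches an accepting state first via the path p0 → p1 → p3 → p5 → p2 on input caab.
No string of length < 4 is accepted (BFS exhausts all shorter strings without reaching an accepting state), and caab is the lexicographically least accepting string of length 4.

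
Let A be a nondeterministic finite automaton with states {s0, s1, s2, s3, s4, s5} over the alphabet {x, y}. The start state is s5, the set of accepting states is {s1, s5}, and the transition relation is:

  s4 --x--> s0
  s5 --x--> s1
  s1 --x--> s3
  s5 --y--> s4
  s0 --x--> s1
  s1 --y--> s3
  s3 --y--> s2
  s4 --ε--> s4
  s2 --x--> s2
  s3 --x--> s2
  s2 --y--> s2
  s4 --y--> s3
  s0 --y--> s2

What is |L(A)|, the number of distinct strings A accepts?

The useful subgraph on states {s0, s1, s4, s5} is acyclic, so L(A) is finite; the longest accepting path visits 4 useful states, giving maximum string length 3.
Counting accepting paths from s5 by length: 1 of length 0, 1 of length 1, 1 of length 3. Total 3.

3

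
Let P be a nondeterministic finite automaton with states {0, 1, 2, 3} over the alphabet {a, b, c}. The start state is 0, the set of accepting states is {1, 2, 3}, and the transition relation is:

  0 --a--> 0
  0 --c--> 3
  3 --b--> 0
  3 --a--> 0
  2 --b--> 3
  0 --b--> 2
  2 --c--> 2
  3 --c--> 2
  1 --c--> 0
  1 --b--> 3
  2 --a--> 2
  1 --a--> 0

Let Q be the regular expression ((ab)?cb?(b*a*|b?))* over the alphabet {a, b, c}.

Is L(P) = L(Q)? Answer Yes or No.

No

The string b is accepted by P but rejected by Q.
So L(P) ≠ L(Q).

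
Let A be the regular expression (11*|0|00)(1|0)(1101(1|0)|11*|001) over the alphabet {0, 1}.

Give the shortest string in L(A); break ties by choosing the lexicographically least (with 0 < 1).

By inspection of the expression, no string of length less than 3 matches, and 001 is the lexicographically first match of length 3.

001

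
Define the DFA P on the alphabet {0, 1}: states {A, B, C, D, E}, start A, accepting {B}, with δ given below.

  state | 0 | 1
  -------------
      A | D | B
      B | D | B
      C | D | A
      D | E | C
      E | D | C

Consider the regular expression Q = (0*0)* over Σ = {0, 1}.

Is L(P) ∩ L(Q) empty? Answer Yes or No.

Yes

Converting the expression Q to a DFA (subset construction, then merging equivalent states) gives the minimal DFA with states {q0, q1}, start state q0, accepting states {q0} and transitions q0: 0→q0, 1→q1; q1: 0→q1, 1→q1.
Exploring the product automaton P × Q from the start pair (A, q0), following both machines on each input symbol, reaches 8 state pairs: (A, q0), (D, q0), (B, q1), (E, q0), (C, q1), (D, q1), (A, q1), (E, q1).
P accepts in {B} and Q accepts in {q0}; no reachable pair has both components accepting, so no string drives both machines to acceptance simultaneously and L(P) ∩ L(Q) = ∅.
So no string is accepted by both, and the intersection is empty.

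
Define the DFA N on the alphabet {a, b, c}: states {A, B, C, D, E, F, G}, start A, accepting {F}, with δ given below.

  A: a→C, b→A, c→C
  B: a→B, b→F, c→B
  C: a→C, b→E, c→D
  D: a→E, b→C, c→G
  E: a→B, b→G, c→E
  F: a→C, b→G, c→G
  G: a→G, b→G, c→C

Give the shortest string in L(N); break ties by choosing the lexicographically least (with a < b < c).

A breadth-first search from A reaches an accepting state first via the path A → C → E → B → F on input abab.
No string of length < 4 is accepted (BFS exhausts all shorter strings without reaching an accepting state), and abab is the lexicographically least accepting string of length 4.

abab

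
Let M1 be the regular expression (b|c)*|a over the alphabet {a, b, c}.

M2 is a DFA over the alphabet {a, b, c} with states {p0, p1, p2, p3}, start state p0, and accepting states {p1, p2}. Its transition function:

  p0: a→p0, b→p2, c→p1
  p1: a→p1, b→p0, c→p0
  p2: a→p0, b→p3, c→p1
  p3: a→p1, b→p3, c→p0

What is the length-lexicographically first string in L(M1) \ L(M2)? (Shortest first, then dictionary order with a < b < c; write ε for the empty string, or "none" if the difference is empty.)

The empty string ε is accepted by M1 but not by M2.
Since ε is the unique shortest string, it is the required witness.

ε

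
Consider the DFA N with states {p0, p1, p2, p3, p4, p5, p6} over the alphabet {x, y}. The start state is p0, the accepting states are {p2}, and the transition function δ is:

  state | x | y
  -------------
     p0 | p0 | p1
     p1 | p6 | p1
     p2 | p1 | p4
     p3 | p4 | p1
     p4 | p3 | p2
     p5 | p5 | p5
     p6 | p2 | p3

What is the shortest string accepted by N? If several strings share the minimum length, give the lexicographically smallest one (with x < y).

yxx

A breadth-first search from p0 reaches an accepting state first via the path p0 → p1 → p6 → p2 on input yxx.
No string of length < 3 is accepted (BFS exhausts all shorter strings without reaching an accepting state), and yxx is the lexicographically least accepting string of length 3.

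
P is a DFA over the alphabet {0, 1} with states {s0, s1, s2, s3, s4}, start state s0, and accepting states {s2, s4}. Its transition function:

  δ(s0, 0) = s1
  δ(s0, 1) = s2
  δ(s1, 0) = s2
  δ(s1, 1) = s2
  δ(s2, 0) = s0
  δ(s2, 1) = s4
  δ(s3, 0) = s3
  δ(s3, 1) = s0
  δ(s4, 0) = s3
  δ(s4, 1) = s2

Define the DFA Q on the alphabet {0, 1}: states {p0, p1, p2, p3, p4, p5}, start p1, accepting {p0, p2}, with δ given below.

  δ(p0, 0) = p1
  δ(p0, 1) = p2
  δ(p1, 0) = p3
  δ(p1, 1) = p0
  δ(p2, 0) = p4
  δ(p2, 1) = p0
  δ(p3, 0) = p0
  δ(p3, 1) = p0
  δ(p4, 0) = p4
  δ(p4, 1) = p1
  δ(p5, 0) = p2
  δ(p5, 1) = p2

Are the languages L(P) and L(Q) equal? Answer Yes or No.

Yes

Exploring the product automaton P × Q from the start pair (s0, p1), following both machines on each input symbol, reaches 5 state pairs: (s0, p1), (s1, p3), (s2, p0), (s4, p2), (s3, p4).
P accepts in {s2, s4} and Q accepts in {p0, p2}. In every reachable pair the two components are either both accepting — (s2, p0), (s4, p2) — or both non-accepting, so no string is accepted by exactly one of the machines: L(P) \ L(Q) and L(Q) \ L(P) are both empty.
Hence every string is accepted by P iff it is accepted by Q, and the two languages coincide.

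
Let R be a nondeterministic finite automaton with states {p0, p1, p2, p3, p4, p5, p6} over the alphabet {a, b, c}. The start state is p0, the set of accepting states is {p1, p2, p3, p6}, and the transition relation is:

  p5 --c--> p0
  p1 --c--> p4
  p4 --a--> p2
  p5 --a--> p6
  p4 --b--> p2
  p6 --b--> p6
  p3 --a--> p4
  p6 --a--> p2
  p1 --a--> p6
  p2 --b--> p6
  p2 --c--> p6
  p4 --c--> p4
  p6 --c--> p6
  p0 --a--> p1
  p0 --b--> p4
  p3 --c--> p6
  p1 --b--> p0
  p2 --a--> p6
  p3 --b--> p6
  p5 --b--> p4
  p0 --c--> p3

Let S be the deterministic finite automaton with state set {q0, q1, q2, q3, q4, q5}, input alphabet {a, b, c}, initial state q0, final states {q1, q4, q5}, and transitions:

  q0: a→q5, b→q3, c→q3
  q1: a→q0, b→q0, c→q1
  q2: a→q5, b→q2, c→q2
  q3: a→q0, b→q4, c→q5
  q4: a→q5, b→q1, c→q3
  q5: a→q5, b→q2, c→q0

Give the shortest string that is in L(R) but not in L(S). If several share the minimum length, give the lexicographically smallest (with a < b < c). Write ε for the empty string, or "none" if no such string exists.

c

The string c is accepted by R but not by S.
No shorter string lies in the difference, and c is the lexicographically first length-1 string in L(R) \ L(S).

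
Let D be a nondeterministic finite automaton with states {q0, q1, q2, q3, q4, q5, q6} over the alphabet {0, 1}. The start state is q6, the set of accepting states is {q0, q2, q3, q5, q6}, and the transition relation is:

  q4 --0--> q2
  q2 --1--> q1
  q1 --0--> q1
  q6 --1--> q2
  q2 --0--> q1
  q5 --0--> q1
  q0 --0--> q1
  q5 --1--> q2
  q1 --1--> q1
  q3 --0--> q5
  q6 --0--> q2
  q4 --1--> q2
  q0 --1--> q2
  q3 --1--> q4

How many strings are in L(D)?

The useful subgraph on states {q2, q6} is acyclic, so L(D) is finite; the longest accepting path visits 2 useful states, giving maximum string length 1.
Counting accepting paths from q6 by length: 1 of length 0, 2 of length 1. Total 3.

3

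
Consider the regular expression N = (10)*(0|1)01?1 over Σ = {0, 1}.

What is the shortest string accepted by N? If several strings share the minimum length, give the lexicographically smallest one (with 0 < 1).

By inspection of the expression, no string of length less than 3 matches, and 001 is the lexicographically first match of length 3.

001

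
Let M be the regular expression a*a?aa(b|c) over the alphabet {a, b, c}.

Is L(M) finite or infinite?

infinite

The expression contains a Kleene star applied to a subexpression that matches at least one nonempty string, so it matches strings of unbounded length.
Hence L(M) is infinite.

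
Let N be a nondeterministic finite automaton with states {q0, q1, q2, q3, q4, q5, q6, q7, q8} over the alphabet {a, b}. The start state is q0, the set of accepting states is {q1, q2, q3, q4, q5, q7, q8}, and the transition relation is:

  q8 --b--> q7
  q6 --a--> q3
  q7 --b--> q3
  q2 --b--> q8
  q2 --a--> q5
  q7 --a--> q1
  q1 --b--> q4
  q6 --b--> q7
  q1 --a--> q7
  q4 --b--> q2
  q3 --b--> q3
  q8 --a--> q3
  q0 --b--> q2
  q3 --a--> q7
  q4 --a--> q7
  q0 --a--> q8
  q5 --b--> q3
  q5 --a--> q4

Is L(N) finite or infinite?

State q3 is reachable from the start and can reach an accepting state, and it lies on the cycle q3 → q3.
Traversing that cycle any number of times yields accepted strings of unbounded length, so the language is infinite.

infinite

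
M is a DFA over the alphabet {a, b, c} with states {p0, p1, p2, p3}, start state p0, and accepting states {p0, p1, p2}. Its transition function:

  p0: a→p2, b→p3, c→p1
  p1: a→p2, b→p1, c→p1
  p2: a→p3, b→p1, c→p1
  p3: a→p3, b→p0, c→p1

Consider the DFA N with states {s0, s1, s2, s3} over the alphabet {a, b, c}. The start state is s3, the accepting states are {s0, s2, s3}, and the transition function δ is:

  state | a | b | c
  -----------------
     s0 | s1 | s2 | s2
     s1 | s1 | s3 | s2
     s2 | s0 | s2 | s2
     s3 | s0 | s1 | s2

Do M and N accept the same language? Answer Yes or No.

Yes

Exploring the product automaton M × N from the start pair (p0, s3), following both machines on each input symbol, reaches 4 state pairs: (p0, s3), (p2, s0), (p3, s1), (p1, s2).
M accepts in {p0, p1, p2} and N accepts in {s0, s2, s3}. In every reachable pair the two components are either both accepting — (p0, s3), (p2, s0), (p1, s2) — or both non-accepting, so no string is accepted by exactly one of the machines: L(M) \ L(N) and L(N) \ L(M) are both empty.
Hence every string is accepted by M iff it is accepted by N, and the two languages coincide.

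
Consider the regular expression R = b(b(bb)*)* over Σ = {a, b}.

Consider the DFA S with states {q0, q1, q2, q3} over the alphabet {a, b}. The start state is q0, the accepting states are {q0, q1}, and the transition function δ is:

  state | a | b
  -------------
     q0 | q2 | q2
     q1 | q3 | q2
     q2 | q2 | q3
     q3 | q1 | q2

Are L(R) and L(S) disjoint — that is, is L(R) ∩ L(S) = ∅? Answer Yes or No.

Yes

Converting the expression R to a DFA (subset construction, then merging equivalent states) gives the minimal DFA with states {r0, r1, r2}, start state r0, accepting states {r2} and transitions r0: a→r1, b→r2; r1: a→r1, b→r1; r2: a→r1, b→r2.
Exploring the product automaton R × S from the start pair (r0, q0), following both machines on each input symbol, reaches 6 state pairs: (r0, q0), (r1, q2), (r2, q2), (r1, q3), (r2, q3), (r1, q1).
R accepts in {r2} and S accepts in {q0, q1}; no reachable pair has both components accepting, so no string drives both machines to acceptance simultaneously and L(R) ∩ L(S) = ∅.
So no string is accepted by both, and the intersection is empty.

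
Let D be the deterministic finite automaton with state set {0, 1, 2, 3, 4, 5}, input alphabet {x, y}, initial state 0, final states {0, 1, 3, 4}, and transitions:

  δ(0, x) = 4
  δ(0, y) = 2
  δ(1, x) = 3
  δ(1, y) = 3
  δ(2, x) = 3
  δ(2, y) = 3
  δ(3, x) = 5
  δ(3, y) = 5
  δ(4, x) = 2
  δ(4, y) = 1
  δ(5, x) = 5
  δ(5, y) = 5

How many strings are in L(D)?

The useful subgraph on states {0, 1, 2, 3, 4} is acyclic, so L(D) is finite; the longest accepting path visits 4 useful states, giving maximum string length 3.
Counting accepting paths from 0 by length: 1 of length 0, 1 of length 1, 3 of length 2, 4 of length 3. Total 9.

9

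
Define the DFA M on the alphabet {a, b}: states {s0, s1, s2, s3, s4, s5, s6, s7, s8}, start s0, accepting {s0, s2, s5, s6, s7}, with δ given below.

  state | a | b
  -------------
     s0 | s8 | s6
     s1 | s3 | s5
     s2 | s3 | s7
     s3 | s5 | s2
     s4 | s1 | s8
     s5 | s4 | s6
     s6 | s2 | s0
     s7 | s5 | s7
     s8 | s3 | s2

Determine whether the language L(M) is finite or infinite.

State s2 is reachable from the start and can reach an accepting state, and it lies on the cycle s2 → s3 → s2.
Traversing that cycle any number of times yields accepted strings of unbounded length, so the language is infinite.

infinite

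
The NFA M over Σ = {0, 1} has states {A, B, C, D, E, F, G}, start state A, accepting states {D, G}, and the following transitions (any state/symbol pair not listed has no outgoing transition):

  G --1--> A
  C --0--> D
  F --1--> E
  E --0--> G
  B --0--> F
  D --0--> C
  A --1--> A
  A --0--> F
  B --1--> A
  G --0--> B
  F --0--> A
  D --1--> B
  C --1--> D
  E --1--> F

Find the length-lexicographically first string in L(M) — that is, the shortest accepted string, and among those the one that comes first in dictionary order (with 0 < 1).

A breadth-first search from A reaches an accepting state first via the path A → F → E → G on input 010.
No string of length < 3 is accepted (BFS exhausts all shorter strings without reaching an accepting state), and 010 is the lexicographically least accepting string of length 3.

010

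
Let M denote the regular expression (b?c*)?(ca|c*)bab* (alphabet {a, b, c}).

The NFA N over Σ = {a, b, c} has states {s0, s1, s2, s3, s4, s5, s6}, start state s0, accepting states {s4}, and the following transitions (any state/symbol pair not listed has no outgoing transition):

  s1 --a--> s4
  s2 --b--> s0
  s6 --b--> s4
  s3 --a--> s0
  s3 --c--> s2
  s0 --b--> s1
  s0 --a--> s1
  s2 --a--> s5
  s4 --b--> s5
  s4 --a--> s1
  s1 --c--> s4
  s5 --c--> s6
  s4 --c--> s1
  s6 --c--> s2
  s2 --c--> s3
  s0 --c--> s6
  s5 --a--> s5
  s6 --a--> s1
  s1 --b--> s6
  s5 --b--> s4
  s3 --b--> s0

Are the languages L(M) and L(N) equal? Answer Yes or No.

No

The string bab is accepted by M but rejected by N.
So L(M) ≠ L(N).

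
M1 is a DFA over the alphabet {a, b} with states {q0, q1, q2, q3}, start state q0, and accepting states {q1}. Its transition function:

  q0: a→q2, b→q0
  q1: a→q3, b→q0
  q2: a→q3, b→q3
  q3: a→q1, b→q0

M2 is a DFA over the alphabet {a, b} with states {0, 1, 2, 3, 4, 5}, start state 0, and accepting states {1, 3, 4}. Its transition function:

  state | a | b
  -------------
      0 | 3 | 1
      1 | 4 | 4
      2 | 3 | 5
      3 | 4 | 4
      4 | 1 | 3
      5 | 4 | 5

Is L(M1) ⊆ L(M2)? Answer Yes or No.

Yes

Exploring the product automaton M1 × M2 from the start pair (q0, 0), following both machines on each input symbol, reaches 12 state pairs: (q0, 0), (q2, 3), (q0, 1), (q3, 4), (q2, 4), (q0, 4), (q1, 1), (q0, 3), (q3, 1), (q3, 3), (q2, 1), (q1, 4).
M1 accepts in {q1} and M2 accepts in {1, 3, 4}. The reachable pairs whose M1-component is accepting are (q1, 1), (q1, 4); in each of them the M2-component is accepting too, so the product for L(M1) \ L(M2) (M1-component accepting, M2-component rejecting) has no reachable accepting pair and the difference is empty.
Hence every string in L(M1) is also in L(M2).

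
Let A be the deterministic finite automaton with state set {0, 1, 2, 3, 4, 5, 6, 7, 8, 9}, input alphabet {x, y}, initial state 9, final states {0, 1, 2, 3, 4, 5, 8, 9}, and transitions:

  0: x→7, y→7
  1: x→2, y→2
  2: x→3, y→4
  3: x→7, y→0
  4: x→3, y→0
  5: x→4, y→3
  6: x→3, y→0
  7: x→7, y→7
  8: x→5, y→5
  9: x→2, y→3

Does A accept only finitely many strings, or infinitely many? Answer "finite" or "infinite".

The useful states (reachable from 9 and able to reach an accepting state) are {0, 2, 3, 4, 9}.
Restricted to these states the transition graph has no cycle, so every accepting path has bounded length and L is finite.

finite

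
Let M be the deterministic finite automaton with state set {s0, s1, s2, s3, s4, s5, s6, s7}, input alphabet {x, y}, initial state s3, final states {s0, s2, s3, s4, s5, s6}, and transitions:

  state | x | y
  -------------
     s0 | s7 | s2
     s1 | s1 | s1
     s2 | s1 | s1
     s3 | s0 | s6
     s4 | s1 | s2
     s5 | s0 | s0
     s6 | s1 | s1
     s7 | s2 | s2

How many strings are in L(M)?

6

The useful subgraph on states {s0, s2, s3, s6, s7} is acyclic, so L(M) is finite; the longest accepting path visits 4 useful states, giving maximum string length 3.
Counting accepting paths from s3 by length: 1 of length 0, 2 of length 1, 1 of length 2, 2 of length 3. Total 6.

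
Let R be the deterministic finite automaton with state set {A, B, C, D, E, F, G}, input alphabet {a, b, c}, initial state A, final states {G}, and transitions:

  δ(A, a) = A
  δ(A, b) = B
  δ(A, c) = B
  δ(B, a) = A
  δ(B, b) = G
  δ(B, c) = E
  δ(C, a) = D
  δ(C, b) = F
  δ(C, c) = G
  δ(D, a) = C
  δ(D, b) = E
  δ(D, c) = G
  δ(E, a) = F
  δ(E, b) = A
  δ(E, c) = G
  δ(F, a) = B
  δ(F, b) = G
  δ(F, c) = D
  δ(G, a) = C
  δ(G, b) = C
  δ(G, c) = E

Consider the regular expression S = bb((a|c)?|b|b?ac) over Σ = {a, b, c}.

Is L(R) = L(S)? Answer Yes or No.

No

The string cb is accepted by R but rejected by S.
So L(R) ≠ L(S).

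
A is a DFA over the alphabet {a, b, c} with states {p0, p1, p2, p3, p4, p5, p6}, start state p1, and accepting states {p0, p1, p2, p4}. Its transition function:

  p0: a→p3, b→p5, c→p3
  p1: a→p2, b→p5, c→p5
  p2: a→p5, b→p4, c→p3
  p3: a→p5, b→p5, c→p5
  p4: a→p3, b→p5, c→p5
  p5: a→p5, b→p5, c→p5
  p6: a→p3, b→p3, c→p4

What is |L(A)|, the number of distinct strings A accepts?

3

The useful subgraph on states {p1, p2, p4} is acyclic, so L(A) is finite; the longest accepting path visits 3 useful states, giving maximum string length 2.
Counting accepting paths from p1 by length: 1 of length 0, 1 of length 1, 1 of length 2. Total 3.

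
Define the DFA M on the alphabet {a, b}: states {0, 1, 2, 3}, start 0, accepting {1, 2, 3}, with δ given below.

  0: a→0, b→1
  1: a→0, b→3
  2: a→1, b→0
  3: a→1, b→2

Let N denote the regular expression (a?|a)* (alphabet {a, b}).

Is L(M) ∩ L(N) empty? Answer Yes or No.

Converting the expression N to a DFA (subset construction, then merging equivalent states) gives the minimal DFA with states {n0, n1}, start state n0, accepting states {n0} and transitions n0: a→n0, b→n1; n1: a→n1, b→n1.
Exploring the product automaton M × N from the start pair (0, n0), following both machines on each input symbol, reaches 5 state pairs: (0, n0), (1, n1), (0, n1), (3, n1), (2, n1).
M accepts in {1, 2, 3} and N accepts in {n0}; no reachable pair has both components accepting, so no string drives both machines to acceptance simultaneously and L(M) ∩ L(N) = ∅.
So no string is accepted by both, and the intersection is empty.

Yes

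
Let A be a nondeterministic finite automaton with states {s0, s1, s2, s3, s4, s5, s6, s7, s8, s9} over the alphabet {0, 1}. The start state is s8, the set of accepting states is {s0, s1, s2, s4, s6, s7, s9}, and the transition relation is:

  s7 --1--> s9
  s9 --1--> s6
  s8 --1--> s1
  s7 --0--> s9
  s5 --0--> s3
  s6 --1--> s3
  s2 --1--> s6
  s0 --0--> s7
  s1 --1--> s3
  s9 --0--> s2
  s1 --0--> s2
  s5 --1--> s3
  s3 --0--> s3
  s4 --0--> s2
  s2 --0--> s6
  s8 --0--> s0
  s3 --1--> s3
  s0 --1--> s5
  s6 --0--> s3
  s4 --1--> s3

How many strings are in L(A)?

16

The useful subgraph on states {s0, s1, s2, s6, s7, s8, s9} is acyclic, so L(A) is finite; the longest accepting path visits 6 useful states, giving maximum string length 5.
Counting accepting paths from s8 by length: 2 of length 1, 2 of length 2, 4 of length 3, 4 of length 4, 4 of length 5. Total 16.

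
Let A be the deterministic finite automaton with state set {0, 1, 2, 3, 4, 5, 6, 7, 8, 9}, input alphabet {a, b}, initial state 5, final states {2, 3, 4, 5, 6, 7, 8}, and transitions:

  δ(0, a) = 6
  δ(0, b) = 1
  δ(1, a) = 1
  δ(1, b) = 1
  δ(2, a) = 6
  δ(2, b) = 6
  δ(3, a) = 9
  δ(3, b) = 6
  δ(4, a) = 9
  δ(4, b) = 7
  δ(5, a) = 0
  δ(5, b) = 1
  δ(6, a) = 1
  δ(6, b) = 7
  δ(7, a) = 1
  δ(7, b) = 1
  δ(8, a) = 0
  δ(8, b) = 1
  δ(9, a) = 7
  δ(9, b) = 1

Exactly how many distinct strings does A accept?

The useful subgraph on states {0, 5, 6, 7} is acyclic, so L(A) is finite; the longest accepting path visits 4 useful states, giving maximum string length 3.
Counting accepting paths from 5 by length: 1 of length 0, 1 of length 2, 1 of length 3. Total 3.

3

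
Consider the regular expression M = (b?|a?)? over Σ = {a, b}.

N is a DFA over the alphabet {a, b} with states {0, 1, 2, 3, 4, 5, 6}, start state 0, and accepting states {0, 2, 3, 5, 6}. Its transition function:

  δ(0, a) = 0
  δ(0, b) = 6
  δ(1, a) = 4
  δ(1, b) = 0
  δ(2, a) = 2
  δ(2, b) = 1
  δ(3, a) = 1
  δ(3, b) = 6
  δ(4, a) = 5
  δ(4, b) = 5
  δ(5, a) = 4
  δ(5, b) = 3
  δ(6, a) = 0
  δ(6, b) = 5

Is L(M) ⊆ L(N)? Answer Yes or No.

Yes

Converting the expression M to a DFA (subset construction, then merging equivalent states) gives the minimal DFA with states {m0, m1, m2}, start state m0, accepting states {m0, m1} and transitions m0: a→m1, b→m1; m1: a→m2, b→m2; m2: a→m2, b→m2.
Exploring the product automaton M × N from the start pair (m0, 0), following both machines on each input symbol, reaches 9 state pairs: (m0, 0), (m1, 0), (m1, 6), (m2, 0), (m2, 6), (m2, 5), (m2, 4), (m2, 3), (m2, 1).
M accepts in {m0, m1} and N accepts in {0, 2, 3, 5, 6}. The reachable pairs whose M-component is accepting are (m0, 0), (m1, 0), (m1, 6); in each of them the N-component is accepting too, so the product for L(M) \ L(N) (M-component accepting, N-component rejecting) has no reachable accepting pair and the difference is empty.
Hence every string in L(M) is also in L(N).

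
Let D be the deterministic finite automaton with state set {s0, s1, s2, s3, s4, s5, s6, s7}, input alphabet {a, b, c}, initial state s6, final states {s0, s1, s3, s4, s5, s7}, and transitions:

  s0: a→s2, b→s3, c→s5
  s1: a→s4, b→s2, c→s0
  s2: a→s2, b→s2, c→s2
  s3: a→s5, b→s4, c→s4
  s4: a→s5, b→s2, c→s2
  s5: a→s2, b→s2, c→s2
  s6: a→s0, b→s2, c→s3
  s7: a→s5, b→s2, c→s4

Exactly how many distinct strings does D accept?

14

The useful subgraph on states {s0, s3, s4, s5, s6} is acyclic, so L(D) is finite; the longest accepting path visits 5 useful states, giving maximum string length 4.
Counting accepting paths from s6 by length: 2 of length 1, 5 of length 2, 5 of length 3, 2 of length 4. Total 14.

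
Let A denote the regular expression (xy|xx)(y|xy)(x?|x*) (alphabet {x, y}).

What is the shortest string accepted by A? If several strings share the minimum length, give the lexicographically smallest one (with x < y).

By inspection of the expression, no string of length less than 3 matches, and xxy is the lexicographically first match of length 3.

xxy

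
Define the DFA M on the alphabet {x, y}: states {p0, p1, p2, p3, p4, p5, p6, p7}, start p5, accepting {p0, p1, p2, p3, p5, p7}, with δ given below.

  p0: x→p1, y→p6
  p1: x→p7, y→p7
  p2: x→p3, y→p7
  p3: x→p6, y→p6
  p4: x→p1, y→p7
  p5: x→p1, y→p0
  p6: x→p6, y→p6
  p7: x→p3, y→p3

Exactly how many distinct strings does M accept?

16

The useful subgraph on states {p0, p1, p3, p5, p7} is acyclic, so L(M) is finite; the longest accepting path visits 5 useful states, giving maximum string length 4.
Counting accepting paths from p5 by length: 1 of length 0, 2 of length 1, 3 of length 2, 6 of length 3, 4 of length 4. Total 16.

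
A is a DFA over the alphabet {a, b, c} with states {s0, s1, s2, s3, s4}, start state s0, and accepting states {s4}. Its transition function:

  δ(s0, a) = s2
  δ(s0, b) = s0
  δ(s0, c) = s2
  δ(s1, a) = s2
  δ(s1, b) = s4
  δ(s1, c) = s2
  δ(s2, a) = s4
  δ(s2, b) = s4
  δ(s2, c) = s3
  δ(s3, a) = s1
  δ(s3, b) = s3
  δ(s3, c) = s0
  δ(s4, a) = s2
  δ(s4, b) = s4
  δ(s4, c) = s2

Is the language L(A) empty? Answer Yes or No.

No

The string aa is accepted: the run s0 → s2 → s4 ends in the accepting state s4.
Since at least one string is accepted, L(A) is not empty.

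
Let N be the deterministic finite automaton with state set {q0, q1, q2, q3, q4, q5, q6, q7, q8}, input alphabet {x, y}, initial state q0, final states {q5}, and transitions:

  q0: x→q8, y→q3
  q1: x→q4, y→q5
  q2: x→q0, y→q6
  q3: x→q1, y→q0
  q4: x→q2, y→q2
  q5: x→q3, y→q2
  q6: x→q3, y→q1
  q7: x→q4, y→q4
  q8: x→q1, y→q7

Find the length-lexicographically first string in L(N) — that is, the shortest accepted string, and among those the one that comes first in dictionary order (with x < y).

A breadth-first search from q0 reaches an accepting state first via the path q0 → q8 → q1 → q5 on input xxy.
No string of length < 3 is accepted (BFS exhausts all shorter strings without reaching an accepting state), and xxy is the lexicographically least accepting string of length 3.

xxy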